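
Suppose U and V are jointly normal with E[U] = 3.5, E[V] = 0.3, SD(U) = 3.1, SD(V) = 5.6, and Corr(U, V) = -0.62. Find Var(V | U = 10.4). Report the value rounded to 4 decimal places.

19.3052

For a bivariate normal, Var(V | U=x) = σ_V²(1 − ρ²).
Var(V | U=10.4) = (5.6)²·(1 − (-0.62)²) = 31.36·0.6156 = 19.3052.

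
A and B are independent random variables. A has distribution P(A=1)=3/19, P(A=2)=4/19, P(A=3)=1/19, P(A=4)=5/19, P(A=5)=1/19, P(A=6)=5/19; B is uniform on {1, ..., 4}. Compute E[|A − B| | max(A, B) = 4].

P(max(A, B) = 4) = 7/19.
Summing |A−B|·P(x,y) over outcomes with max(A, B) = 4 gives 12/19.
E[|A − B| | max(A, B) = 4] = (12/19) / (7/19) = 12/7.

12/7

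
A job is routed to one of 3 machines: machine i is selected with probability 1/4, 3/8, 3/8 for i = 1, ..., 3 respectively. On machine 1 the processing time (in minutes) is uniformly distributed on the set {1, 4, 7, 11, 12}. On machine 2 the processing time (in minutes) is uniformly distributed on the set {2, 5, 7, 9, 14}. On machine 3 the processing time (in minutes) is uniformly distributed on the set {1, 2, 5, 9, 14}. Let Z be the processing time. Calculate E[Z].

137/20

E[Z | machine 1] = (1+4+7+11+12)/5 = 7.
E[Z | machine 2] = (2+5+7+9+14)/5 = 37/5.
E[Z | machine 3] = (1+2+5+9+14)/5 = 31/5.
E[Z] = (1/4)·(7) + (3/8)·(37/5) + (3/8)·(31/5) = 137/20.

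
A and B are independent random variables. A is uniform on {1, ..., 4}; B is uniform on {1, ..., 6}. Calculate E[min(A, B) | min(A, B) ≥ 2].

41/15

P(min(A, B) ≥ 2) = 5/8.
Summing min(A,B)·P(x,y) over outcomes with min(A, B) ≥ 2 gives 41/24.
E[min(A, B) | min(A, B) ≥ 2] = (41/24) / (5/8) = 41/15.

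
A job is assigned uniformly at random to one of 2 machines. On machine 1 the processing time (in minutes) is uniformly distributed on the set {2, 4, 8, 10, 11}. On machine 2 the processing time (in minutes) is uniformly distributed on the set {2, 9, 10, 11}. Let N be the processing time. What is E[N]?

E[N | machine 1] = (2+4+8+10+11)/5 = 7.
E[N | machine 2] = (2+9+10+11)/4 = 8.
E[N] = (1/2)·(7) + (1/2)·(8) = 15/2.

15/2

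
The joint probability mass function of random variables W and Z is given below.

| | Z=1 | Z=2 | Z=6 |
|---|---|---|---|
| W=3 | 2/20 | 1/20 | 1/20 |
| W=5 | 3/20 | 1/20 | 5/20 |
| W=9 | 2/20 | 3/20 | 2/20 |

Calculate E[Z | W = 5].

P(W = 5) = 9/20.
Σ Z·P over the event = 1·(3/20) + 2·(1/20) + 6·(5/20) = 7/4.
E[Z | W = 5] = (7/4) / (9/20) = 35/9.

35/9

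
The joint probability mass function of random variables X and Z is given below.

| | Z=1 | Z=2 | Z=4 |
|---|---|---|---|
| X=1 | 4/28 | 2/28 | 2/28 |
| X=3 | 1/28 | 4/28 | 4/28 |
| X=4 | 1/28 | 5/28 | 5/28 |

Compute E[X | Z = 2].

P(Z = 2) = 11/28.
Summing X·P(X=x,Z=y) over the conditioning event gives 17/14.
E[X | Z = 2] = (17/14) / (11/28) = 34/11.

34/11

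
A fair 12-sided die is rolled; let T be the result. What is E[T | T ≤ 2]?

Given T ≤ 2, T is equally likely to be any of {1, 2}.
E[T | T ≤ 2] = (1 + 2) / 2 = 3/2.

3/2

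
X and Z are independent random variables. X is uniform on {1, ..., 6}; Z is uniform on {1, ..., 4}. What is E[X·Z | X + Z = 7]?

10

Outcomes with X + Z = 7: (3,4), (4,3), (5,2), (6,1), each with probability 1/24.
E[X·Z | X + Z = 7] = (12 + 12 + 10 + 6) / 4 = 10.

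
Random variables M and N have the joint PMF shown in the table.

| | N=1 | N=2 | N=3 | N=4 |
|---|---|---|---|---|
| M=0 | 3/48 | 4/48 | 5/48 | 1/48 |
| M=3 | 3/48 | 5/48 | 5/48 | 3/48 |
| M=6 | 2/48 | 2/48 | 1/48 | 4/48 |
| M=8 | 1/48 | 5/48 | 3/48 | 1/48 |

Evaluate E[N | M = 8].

P(M = 8) = 5/24.
Summing N·P(M=x,N=y) over the conditioning event gives 1/2.
E[N | M = 8] = (1/2) / (5/24) = 12/5.

12/5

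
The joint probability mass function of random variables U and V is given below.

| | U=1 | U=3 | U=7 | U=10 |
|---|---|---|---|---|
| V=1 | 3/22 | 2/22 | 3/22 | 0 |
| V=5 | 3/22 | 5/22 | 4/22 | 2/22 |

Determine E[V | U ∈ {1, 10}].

7/2

P(U ∈ {1, 10}) = 4/11.
Summing V·P(U=x,V=y) over the conditioning event gives 14/11.
E[V | U ∈ {1, 10}] = (14/11) / (4/11) = 7/2.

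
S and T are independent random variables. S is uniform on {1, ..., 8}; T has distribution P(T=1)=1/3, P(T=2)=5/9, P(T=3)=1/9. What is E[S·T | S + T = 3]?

2

P(S + T = 3) = 1/9.
Summing ST·P(x,y) over outcomes with S + T = 3 gives 2/9.
E[S·T | S + T = 3] = (2/9) / (1/9) = 2.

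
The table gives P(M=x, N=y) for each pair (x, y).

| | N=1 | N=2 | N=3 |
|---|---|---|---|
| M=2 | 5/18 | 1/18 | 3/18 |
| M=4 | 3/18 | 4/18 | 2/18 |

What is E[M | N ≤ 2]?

40/13

P(N ≤ 2) = 13/18.
Σ M·P over the event = 2·(5/18) + 2·(1/18) + 4·(3/18) + 4·(4/18) = 20/9.
E[M | N ≤ 2] = (20/9) / (13/18) = 40/13.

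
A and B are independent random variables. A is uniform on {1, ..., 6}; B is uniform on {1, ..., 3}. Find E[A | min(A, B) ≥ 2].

4

P(min(A, B) ≥ 2) = 5/9.
Summing A·P(x,y) over outcomes with min(A, B) ≥ 2 gives 20/9.
E[A | min(A, B) ≥ 2] = (20/9) / (5/9) = 4.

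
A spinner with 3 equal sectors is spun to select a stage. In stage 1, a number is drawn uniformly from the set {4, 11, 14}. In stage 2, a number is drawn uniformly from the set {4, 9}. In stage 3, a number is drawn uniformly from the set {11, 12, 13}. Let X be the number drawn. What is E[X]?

E[X | stage 1] = (4+11+14)/3 = 29/3.
E[X | stage 2] = (4+9)/2 = 13/2.
E[X | stage 3] = (11+12+13)/3 = 12.
E[X] = (1/3)·(29/3) + (1/3)·(13/2) + (1/3)·(12) = 169/18.

169/18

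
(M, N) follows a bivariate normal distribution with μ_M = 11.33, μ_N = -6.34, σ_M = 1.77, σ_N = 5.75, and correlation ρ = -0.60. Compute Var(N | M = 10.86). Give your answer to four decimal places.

21.1600

Var(N | M=x) = (1 − ρ²)·σ_N².
Var(N | M=10.86) = (5.75)²·(1 − (-0.60)²) = 33.0625·0.64 = 21.1600.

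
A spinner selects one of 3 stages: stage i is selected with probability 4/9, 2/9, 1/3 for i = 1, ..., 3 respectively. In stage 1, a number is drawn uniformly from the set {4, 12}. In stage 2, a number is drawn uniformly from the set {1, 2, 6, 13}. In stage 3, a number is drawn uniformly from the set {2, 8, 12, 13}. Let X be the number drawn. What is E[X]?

E[X | stage 1] = (4+12)/2 = 8.
E[X | stage 2] = (1+2+6+13)/4 = 11/2.
E[X | stage 3] = (2+8+12+13)/4 = 35/4.
By the law of total expectation,
E[X] = (4/9)·(8) + (2/9)·(11/2) + (1/3)·(35/4) = 277/36.

277/36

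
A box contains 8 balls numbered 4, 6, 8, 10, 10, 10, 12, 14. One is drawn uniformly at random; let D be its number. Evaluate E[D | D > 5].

10

P(D > 5) = 7/8.
Σ over the event: 6·1/8 + 8·1/8 + 10·3/8 + 12·1/8 + 14·1/8 = 35/4.
E[D | D > 5] = (35/4) / (7/8) = 10.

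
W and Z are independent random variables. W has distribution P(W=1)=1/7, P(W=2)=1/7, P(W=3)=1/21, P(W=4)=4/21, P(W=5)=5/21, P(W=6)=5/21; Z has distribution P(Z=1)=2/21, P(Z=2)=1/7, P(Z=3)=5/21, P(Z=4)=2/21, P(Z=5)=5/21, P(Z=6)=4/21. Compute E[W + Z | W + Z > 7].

287/30

P(W + Z > 7) = 80/147.
Summing (W+Z)·P(x,y) over outcomes with W + Z > 7 gives 328/63.
E[W + Z | W + Z > 7] = (328/63) / (80/147) = 287/30.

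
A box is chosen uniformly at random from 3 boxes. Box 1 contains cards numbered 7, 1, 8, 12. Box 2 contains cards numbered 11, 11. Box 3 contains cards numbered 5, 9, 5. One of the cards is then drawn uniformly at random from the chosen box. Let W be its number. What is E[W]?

73/9

E[W | box 1] = (7+1+8+12)/4 = 7.
E[W | box 2] = (11+11)/2 = 11.
E[W | box 3] = (5+9+5)/3 = 19/3.
By the law of total expectation,
E[W] = (1/3)·(7) + (1/3)·(11) + (1/3)·(19/3) = 73/9.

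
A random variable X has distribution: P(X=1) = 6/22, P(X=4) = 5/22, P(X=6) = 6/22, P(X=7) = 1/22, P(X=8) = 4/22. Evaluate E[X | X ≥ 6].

P(X ≥ 6) = 1/2.
Σ over the event: 6·3/11 + 7·1/22 + 8·2/11 = 75/22.
E[X | X ≥ 6] = (75/22) / (1/2) = 75/11.

75/11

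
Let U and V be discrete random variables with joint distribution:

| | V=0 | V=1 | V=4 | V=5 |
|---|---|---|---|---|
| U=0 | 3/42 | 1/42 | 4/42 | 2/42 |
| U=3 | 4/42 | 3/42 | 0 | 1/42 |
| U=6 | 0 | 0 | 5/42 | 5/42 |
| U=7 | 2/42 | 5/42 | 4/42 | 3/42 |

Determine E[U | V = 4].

58/13

P(V = 4) = 13/42.
Σ U·P over the event = 0·(4/42) + 6·(5/42) + 7·(4/42) = 29/21.
E[U | V = 4] = (29/21) / (13/42) = 58/13.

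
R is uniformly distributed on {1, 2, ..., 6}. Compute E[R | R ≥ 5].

Given R ≥ 5, R is equally likely to be any of {5, 6}.
E[R | R ≥ 5] = (5 + 6) / 2 = 11/2.

11/2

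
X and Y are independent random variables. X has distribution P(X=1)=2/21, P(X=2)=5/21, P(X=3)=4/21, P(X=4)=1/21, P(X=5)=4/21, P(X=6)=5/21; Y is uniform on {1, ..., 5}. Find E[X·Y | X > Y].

240/19

P(X > Y) = 19/35.
Summing XY·P(x,y) over outcomes with X > Y gives 48/7.
E[X·Y | X > Y] = (48/7) / (19/35) = 240/19.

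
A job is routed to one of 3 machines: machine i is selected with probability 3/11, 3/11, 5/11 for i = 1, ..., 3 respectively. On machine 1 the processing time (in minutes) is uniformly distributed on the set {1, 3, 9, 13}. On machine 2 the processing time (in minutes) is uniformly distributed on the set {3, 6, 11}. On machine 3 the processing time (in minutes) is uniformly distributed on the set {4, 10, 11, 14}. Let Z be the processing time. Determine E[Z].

353/44

E[Z | machine 1] = (1+3+9+13)/4 = 13/2.
E[Z | machine 2] = (3+6+11)/3 = 20/3.
E[Z | machine 3] = (4+10+11+14)/4 = 39/4.
E[Z] = (3/11)·(13/2) + (3/11)·(20/3) + (5/11)·(39/4) = 353/44.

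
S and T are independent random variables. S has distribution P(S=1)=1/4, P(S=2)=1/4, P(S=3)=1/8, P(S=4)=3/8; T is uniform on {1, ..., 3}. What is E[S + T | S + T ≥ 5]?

P(S + T ≥ 5) = 13/24.
Summing (S+T)·P(x,y) over outcomes with S + T ≥ 5 gives 25/8.
E[S + T | S + T ≥ 5] = (25/8) / (13/24) = 75/13.

75/13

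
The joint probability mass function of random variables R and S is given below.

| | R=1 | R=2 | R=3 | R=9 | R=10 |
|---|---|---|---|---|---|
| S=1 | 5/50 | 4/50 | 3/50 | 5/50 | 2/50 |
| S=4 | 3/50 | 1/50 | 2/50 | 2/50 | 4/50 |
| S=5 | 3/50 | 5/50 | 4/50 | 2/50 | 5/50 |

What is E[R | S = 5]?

93/19

P(S = 5) = 19/50.
Σ R·P over the event = 1·(3/50) + 2·(5/50) + 3·(4/50) + 9·(2/50) + 10·(5/50) = 93/50.
E[R | S = 5] = (93/50) / (19/50) = 93/19.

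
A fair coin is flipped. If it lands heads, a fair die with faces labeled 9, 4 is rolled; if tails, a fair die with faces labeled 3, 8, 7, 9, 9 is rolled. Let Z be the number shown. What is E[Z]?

137/20

E[Z | heads] = (9+4)/2 = 13/2.
E[Z | tails] = (3+8+7+9+9)/5 = 36/5.
By the law of total expectation,
E[Z] = (1/2)·(13/2) + (1/2)·(36/5) = 137/20.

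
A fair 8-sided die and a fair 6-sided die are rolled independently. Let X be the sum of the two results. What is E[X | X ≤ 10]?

132/19

P(X ≤ 10) = 19/24.
E[X | X ≤ 10] = (11/2) / (19/24) = 132/19.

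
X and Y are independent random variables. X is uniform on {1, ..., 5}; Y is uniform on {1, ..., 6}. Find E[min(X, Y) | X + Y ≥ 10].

14/3

Outcomes with X + Y ≥ 10: (4,6), (5,5), (5,6), each with probability 1/30.
E[min(X, Y) | X + Y ≥ 10] = (4 + 5 + 5) / 3 = 14/3.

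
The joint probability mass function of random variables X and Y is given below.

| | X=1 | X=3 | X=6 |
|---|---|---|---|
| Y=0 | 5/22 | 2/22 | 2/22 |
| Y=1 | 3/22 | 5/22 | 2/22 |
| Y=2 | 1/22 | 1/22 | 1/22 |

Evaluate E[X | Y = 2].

10/3

P(Y = 2) = 3/22.
Σ X·P over the event = 1·(1/22) + 3·(1/22) + 6·(1/22) = 5/11.
E[X | Y = 2] = (5/11) / (3/22) = 10/3.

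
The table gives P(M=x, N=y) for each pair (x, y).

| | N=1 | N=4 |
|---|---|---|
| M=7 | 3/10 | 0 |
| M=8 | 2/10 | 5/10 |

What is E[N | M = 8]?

22/7

P(M = 8) = 7/10.
Σ N·P over the event = 1·(2/10) + 4·(5/10) = 11/5.
E[N | M = 8] = (11/5) / (7/10) = 22/7.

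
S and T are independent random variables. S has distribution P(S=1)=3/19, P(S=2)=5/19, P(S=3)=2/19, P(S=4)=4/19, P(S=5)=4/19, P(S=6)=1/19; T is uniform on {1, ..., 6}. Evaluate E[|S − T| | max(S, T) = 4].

45/26

P(max(S, T) = 4) = 13/57.
Summing |S−T|·P(x,y) over outcomes with max(S, T) = 4 gives 15/38.
E[|S − T| | max(S, T) = 4] = (15/38) / (13/57) = 45/26.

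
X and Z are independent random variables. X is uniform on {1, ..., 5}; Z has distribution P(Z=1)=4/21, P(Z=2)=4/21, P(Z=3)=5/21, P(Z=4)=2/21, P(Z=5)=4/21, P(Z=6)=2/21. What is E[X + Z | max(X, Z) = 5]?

P(max(X, Z) = 5) = 1/3.
Summing (X+Z)·P(x,y) over outcomes with max(X, Z) = 5 gives 18/7.
E[X + Z | max(X, Z) = 5] = (18/7) / (1/3) = 54/7.

54/7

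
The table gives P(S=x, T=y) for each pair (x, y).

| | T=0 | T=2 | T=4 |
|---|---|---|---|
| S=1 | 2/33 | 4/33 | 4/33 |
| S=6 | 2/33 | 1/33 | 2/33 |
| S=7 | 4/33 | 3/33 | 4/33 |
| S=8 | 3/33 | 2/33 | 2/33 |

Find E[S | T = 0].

P(T = 0) = 1/3.
Σ S·P over the event = 1·(2/33) + 6·(2/33) + 7·(4/33) + 8·(3/33) = 2.
E[S | T = 0] = (2) / (1/3) = 6.

6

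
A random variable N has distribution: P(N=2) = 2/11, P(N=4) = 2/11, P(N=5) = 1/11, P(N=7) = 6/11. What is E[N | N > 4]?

47/7

P(N > 4) = 7/11.
Σ over the event: 5·1/11 + 7·6/11 = 47/11.
E[N | N > 4] = (47/11) / (7/11) = 47/7.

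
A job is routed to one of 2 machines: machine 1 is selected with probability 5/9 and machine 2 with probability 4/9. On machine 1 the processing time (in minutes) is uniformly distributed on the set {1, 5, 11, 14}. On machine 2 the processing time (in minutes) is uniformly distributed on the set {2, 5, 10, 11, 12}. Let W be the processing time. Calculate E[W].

283/36

E[W | machine 1] = (1+5+11+14)/4 = 31/4.
E[W | machine 2] = (2+5+10+11+12)/5 = 8.
By the law of total expectation,
E[W] = (5/9)·(31/4) + (4/9)·(8) = 283/36.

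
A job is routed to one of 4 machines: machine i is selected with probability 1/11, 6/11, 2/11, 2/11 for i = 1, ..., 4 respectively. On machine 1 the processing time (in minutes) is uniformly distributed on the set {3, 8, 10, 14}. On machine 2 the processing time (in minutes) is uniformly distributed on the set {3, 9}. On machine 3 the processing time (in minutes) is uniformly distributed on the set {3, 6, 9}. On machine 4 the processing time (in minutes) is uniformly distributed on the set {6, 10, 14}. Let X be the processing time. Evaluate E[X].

E[X | machine 1] = (3+8+10+14)/4 = 35/4.
E[X | machine 2] = (3+9)/2 = 6.
E[X | machine 3] = (3+6+9)/3 = 6.
E[X | machine 4] = (6+10+14)/3 = 10.
By the law of total expectation,
E[X] = (1/11)·(35/4) + (6/11)·(6) + (2/11)·(6) + (2/11)·(10) = 307/44.

307/44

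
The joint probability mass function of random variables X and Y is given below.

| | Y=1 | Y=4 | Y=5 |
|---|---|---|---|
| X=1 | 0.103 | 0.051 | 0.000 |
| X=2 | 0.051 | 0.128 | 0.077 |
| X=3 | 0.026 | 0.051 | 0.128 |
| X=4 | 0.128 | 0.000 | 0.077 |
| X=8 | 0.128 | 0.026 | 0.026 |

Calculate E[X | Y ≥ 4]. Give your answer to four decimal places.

3.0532

P(Y ≥ 4) = 0.564.
Σ X·P over the event = 1·(0.051) + 2·(0.128) + 2·(0.077) + 3·(0.051) + 3·(0.128) + 4·(0.077) + 8·(0.026) + 8·(0.026) = 1.722.
E[X | Y ≥ 4] = (1.722) / (0.564) = 3.0532.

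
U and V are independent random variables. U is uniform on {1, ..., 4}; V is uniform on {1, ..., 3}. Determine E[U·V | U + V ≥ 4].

55/9

Outcomes with U + V ≥ 4: (1,3), (2,2), (2,3), (3,1), (3,2), (3,3), (4,1), (4,2), (4,3), each with probability 1/12.
E[U·V | U + V ≥ 4] = (3 + 4 + 6 + 3 + 6 + 9 + 4 + 8 + 12) / 9 = 55/9.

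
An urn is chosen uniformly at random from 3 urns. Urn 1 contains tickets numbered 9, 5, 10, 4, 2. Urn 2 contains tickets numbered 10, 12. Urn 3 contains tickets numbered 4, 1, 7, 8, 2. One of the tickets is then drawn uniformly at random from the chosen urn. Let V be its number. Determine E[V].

E[V | urn 1] = (9+5+10+4+2)/5 = 6.
E[V | urn 2] = (10+12)/2 = 11.
E[V | urn 3] = (4+1+7+8+2)/5 = 22/5.
E[V] = (1/3)·(6) + (1/3)·(11) + (1/3)·(22/5) = 107/15.

107/15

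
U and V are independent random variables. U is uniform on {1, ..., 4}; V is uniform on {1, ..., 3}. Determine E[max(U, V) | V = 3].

13/4

Outcomes with V = 3: (1,3), (2,3), (3,3), (4,3), each with probability 1/12.
E[max(U, V) | V = 3] = (3 + 3 + 3 + 4) / 4 = 13/4.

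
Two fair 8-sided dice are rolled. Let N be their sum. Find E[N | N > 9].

P(N > 9) = 7/16.
Σ over the event: 10·7/64 + 11·3/32 + 12·5/64 + 13·1/16 + 14·3/64 + 15·1/32 + 16·1/64 = 21/4.
E[N | N > 9] = (21/4) / (7/16) = 12.

12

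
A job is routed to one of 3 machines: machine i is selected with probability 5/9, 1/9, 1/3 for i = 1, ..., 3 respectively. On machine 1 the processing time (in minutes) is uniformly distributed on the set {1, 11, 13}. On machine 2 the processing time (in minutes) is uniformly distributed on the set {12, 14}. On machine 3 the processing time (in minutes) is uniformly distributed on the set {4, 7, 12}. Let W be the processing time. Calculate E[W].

E[W | machine 1] = (1+11+13)/3 = 25/3.
E[W | machine 2] = (12+14)/2 = 13.
E[W | machine 3] = (4+7+12)/3 = 23/3.
By the law of total expectation,
E[W] = (5/9)·(25/3) + (1/9)·(13) + (1/3)·(23/3) = 233/27.

233/27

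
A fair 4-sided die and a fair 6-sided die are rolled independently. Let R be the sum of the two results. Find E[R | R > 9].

P(R > 9) = 1/24.
Σ over the event: 10·1/24 = 5/12.
E[R | R > 9] = (5/12) / (1/24) = 10.

10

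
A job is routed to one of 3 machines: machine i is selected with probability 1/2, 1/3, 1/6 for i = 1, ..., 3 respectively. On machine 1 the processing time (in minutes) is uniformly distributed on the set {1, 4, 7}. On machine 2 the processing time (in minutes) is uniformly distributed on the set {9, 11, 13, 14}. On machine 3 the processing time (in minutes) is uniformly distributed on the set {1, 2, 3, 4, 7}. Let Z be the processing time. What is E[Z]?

E[Z | machine 1] = (1+4+7)/3 = 4.
E[Z | machine 2] = (9+11+13+14)/4 = 47/4.
E[Z | machine 3] = (1+2+3+4+7)/5 = 17/5.
By the law of total expectation,
E[Z] = (1/2)·(4) + (1/3)·(47/4) + (1/6)·(17/5) = 389/60.

389/60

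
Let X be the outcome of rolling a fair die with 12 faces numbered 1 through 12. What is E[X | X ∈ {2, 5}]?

7/2

P(X ∈ {2, 5}) = 1/6.
Σ over the event: 2·1/12 + 5·1/12 = 7/12.
E[X | X ∈ {2, 5}] = (7/12) / (1/6) = 7/2.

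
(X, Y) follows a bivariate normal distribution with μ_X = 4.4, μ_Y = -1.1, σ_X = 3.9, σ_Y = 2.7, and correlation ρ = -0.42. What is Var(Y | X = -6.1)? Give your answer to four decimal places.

6.0040

For a bivariate normal, Var(Y | X=x) = σ_Y²(1 − ρ²).
Var(Y | X=-6.1) = (2.7)²·(1 − (-0.42)²) = 7.29·0.8236 = 6.0040.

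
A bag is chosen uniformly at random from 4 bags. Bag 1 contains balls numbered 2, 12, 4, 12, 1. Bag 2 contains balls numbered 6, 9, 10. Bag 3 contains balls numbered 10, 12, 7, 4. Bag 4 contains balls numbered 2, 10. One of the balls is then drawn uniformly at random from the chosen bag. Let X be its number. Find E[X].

E[X | bag 1] = (2+12+4+12+1)/5 = 31/5.
E[X | bag 2] = (6+9+10)/3 = 25/3.
E[X | bag 3] = (10+12+7+4)/4 = 33/4.
E[X | bag 4] = (2+10)/2 = 6.
By the law of total expectation,
E[X] = (1/4)·(31/5) + (1/4)·(25/3) + (1/4)·(33/4) + (1/4)·(6) = 1727/240.

1727/240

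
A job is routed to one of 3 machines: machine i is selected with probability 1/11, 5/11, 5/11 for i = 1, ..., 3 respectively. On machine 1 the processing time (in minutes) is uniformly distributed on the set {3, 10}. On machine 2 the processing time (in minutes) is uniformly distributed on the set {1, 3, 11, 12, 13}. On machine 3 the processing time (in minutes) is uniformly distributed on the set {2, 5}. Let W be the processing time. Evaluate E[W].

E[W | machine 1] = (3+10)/2 = 13/2.
E[W | machine 2] = (1+3+11+12+13)/5 = 8.
E[W | machine 3] = (2+5)/2 = 7/2.
E[W] = (1/11)·(13/2) + (5/11)·(8) + (5/11)·(7/2) = 64/11.

64/11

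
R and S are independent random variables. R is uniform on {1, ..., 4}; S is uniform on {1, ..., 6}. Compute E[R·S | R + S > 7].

P(R + S > 7) = 1/4.
Summing RS·P(x,y) over outcomes with R + S > 7 gives 35/8.
E[R·S | R + S > 7] = (35/8) / (1/4) = 35/2.

35/2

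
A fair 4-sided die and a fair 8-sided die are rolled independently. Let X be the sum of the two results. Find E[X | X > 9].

P(X > 9) = 3/16.
Σ over the event: 10·3/32 + 11·1/16 + 12·1/32 = 2.
E[X | X > 9] = (2) / (3/16) = 32/3.

32/3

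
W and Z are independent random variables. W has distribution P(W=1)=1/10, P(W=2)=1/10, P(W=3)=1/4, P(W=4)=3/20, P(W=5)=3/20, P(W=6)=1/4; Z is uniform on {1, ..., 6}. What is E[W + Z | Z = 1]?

P(Z = 1) = 1/6.
Summing (W+Z)·P(x,y) over outcomes with Z = 1 gives 49/60.
E[W + Z | Z = 1] = (49/60) / (1/6) = 49/10.

49/10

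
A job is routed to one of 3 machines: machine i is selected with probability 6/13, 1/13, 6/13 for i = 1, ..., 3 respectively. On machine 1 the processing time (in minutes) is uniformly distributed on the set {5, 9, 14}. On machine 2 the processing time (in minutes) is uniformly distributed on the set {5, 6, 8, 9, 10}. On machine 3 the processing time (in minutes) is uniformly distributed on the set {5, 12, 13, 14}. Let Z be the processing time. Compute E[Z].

648/65

E[Z | machine 1] = (5+9+14)/3 = 28/3.
E[Z | machine 2] = (5+6+8+9+10)/5 = 38/5.
E[Z | machine 3] = (5+12+13+14)/4 = 11.
By the law of total expectation,
E[Z] = (6/13)·(28/3) + (1/13)·(38/5) + (6/13)·(11) = 648/65.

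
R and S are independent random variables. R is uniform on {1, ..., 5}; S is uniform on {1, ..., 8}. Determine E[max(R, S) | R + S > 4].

P(R + S > 4) = 17/20.
Summing max(R,S)·P(x,y) over outcomes with R + S > 4 gives 187/40.
E[max(R, S) | R + S > 4] = (187/40) / (17/20) = 11/2.

11/2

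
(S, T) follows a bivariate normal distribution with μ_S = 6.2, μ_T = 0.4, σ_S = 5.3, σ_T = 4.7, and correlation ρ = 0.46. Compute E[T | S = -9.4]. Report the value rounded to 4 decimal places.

For a bivariate normal, E[T | S=x] = μ_T + ρ·(σ_T/σ_S)·(x − μ_S).
E[T | S=-9.4] = 0.4 + (0.46)·(4.7/5.3)·(-9.4 − (6.2)) = 0.4 + (0.40792)·(-15.6) = -5.9636.

-5.9636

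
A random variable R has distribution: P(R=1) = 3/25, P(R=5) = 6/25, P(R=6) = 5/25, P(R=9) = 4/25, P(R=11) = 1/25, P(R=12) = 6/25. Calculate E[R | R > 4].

179/22

P(R > 4) = 22/25.
Σ over the event: 5·6/25 + 6·1/5 + 9·4/25 + 11·1/25 + 12·6/25 = 179/25.
E[R | R > 4] = (179/25) / (22/25) = 179/22.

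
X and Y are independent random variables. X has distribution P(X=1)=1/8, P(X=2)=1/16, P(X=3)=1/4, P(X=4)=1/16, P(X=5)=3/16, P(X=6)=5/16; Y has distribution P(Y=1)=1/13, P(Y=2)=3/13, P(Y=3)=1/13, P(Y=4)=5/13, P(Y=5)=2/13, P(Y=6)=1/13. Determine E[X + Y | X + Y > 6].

P(X + Y > 6) = 147/208.
Summing (X+Y)·P(x,y) over outcomes with X + Y > 6 gives 643/104.
E[X + Y | X + Y > 6] = (643/104) / (147/208) = 1286/147.

1286/147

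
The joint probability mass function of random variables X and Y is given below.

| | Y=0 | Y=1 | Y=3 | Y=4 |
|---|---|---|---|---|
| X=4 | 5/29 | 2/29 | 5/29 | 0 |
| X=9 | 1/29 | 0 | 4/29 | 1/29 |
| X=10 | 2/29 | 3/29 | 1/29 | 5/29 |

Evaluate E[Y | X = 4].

17/12

P(X = 4) = 12/29.
Σ Y·P over the event = 0·(5/29) + 1·(2/29) + 3·(5/29) = 17/29.
E[Y | X = 4] = (17/29) / (12/29) = 17/12.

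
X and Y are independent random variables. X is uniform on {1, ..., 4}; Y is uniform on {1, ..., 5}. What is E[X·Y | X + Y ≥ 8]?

17

P(X + Y ≥ 8) = 3/20.
Summing XY·P(x,y) over outcomes with X + Y ≥ 8 gives 51/20.
E[X·Y | X + Y ≥ 8] = (51/20) / (3/20) = 17.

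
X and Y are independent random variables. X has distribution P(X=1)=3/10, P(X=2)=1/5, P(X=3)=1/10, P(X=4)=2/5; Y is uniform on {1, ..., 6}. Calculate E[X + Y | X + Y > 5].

P(X + Y > 5) = 3/5.
Summing (X+Y)·P(x,y) over outcomes with X + Y > 5 gives 271/60.
E[X + Y | X + Y > 5] = (271/60) / (3/5) = 271/36.

271/36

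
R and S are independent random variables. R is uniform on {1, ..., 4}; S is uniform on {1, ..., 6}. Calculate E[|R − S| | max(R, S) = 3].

Outcomes with max(R, S) = 3: (1,3), (2,3), (3,1), (3,2), (3,3), each with probability 1/24.
E[|R − S| | max(R, S) = 3] = (2 + 1 + 2 + 1 + 0) / 5 = 6/5.

6/5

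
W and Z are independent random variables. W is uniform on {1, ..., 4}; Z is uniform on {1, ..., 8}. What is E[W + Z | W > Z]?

5

Outcomes with W > Z: (2,1), (3,1), (3,2), (4,1), (4,2), (4,3), each with probability 1/32.
E[W + Z | W > Z] = (3 + 4 + 5 + 5 + 6 + 7) / 6 = 5.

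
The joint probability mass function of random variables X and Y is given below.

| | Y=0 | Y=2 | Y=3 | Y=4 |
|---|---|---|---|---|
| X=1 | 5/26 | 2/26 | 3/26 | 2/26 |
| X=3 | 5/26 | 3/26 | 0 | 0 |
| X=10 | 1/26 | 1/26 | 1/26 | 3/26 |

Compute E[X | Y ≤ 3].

64/21

P(Y ≤ 3) = 21/26.
Summing X·P(X=x,Y=y) over the conditioning event gives 32/13.
E[X | Y ≤ 3] = (32/13) / (21/26) = 64/21.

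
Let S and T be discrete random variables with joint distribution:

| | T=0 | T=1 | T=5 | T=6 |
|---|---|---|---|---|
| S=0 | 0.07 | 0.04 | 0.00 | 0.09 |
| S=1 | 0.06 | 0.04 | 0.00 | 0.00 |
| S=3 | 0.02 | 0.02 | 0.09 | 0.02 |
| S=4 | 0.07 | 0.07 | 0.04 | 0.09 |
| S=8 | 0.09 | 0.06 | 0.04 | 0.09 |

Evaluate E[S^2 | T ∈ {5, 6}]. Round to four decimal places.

P(T ∈ {5, 6}) = 0.46.
Σ S^2·P over the event = 0·(0.09) + 9·(0.09) + 9·(0.02) + 16·(0.04) + 16·(0.09) + 64·(0.04) + 64·(0.09) = 11.39.
E[S^2 | T ∈ {5, 6}] = (11.39) / (0.46) = 24.7609.

24.7609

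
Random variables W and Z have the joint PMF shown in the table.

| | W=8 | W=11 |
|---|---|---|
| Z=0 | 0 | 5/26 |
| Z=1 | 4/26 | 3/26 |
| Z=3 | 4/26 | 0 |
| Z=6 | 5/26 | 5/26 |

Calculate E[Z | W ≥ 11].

P(W ≥ 11) = 1/2.
Σ Z·P over the event = 0·(5/26) + 1·(3/26) + 6·(5/26) = 33/26.
E[Z | W ≥ 11] = (33/26) / (1/2) = 33/13.

33/13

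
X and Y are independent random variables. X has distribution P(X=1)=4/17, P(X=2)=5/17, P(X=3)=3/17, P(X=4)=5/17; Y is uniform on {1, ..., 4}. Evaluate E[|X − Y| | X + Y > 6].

P(X + Y > 6) = 13/68.
Summing |X−Y|·P(x,y) over outcomes with X + Y > 6 gives 2/17.
E[|X − Y| | X + Y > 6] = (2/17) / (13/68) = 8/13.

8/13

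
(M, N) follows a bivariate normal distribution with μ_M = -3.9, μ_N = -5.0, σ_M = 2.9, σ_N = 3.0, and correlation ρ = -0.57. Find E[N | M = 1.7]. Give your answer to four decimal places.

-8.3021

The regression of N on M has slope ρ·σ_N/σ_M and passes through (μ_M, μ_N).
E[N | M=1.7] = -5.0 + (-0.57)·(3.0/2.9)·(1.7 − (-3.9)) = -5.0 + (-0.58966)·(5.6) = -8.3021.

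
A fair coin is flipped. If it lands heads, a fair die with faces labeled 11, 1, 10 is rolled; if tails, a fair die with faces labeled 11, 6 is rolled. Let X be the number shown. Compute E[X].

95/12

E[X | heads] = (11+1+10)/3 = 22/3.
E[X | tails] = (11+6)/2 = 17/2.
E[X] = (1/2)·(22/3) + (1/2)·(17/2) = 95/12.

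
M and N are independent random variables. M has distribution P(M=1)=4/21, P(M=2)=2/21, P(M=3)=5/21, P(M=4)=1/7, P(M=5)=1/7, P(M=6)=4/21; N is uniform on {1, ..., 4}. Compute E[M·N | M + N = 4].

35/11

P(M + N = 4) = 11/84.
Summing MN·P(x,y) over outcomes with M + N = 4 gives 5/12.
E[M·N | M + N = 4] = (5/12) / (11/84) = 35/11.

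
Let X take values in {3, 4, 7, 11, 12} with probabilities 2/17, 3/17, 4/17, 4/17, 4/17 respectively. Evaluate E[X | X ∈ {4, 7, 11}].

84/11

P(X ∈ {4, 7, 11}) = 11/17.
Σ over the event: 4·3/17 + 7·4/17 + 11·4/17 = 84/17.
E[X | X ∈ {4, 7, 11}] = (84/17) / (11/17) = 84/11.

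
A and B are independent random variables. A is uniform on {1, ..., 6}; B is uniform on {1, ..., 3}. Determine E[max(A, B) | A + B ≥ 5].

P(A + B ≥ 5) = 2/3.
Summing max(A,B)·P(x,y) over outcomes with A + B ≥ 5 gives 3.
E[max(A, B) | A + B ≥ 5] = (3) / (2/3) = 9/2.

9/2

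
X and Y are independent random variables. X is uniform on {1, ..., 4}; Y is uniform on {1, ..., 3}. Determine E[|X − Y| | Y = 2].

Outcomes with Y = 2: (1,2), (2,2), (3,2), (4,2), each with probability 1/12.
E[|X − Y| | Y = 2] = (1 + 0 + 1 + 2) / 4 = 1.

1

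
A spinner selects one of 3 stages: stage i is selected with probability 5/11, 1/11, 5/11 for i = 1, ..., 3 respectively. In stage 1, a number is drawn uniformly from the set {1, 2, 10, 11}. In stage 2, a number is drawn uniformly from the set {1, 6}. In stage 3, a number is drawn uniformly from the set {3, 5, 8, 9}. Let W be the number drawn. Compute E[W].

259/44

E[W | stage 1] = (1+2+10+11)/4 = 6.
E[W | stage 2] = (1+6)/2 = 7/2.
E[W | stage 3] = (3+5+8+9)/4 = 25/4.
E[W] = (5/11)·(6) + (1/11)·(7/2) + (5/11)·(25/4) = 259/44.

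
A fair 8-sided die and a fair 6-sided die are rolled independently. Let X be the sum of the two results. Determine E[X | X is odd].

8

P(X is odd) = 1/2.
Σ over the event: 3·1/24 + 5·1/12 + 7·1/8 + 9·1/8 + 11·1/12 + 13·1/24 = 4.
E[X | X is odd] = (4) / (1/2) = 8.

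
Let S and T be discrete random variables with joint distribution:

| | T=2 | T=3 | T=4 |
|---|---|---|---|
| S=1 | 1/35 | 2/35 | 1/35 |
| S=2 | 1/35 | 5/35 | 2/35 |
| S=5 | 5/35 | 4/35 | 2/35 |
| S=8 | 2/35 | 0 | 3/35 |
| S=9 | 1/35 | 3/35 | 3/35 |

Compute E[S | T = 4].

6

P(T = 4) = 11/35.
Summing S·P(S=x,T=y) over the conditioning event gives 66/35.
E[S | T = 4] = (66/35) / (11/35) = 6.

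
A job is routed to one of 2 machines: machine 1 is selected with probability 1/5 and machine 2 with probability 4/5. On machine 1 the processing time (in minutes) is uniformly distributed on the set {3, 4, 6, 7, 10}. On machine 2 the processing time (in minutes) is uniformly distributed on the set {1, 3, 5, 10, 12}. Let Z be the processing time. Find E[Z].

154/25

E[Z | machine 1] = (3+4+6+7+10)/5 = 6.
E[Z | machine 2] = (1+3+5+10+12)/5 = 31/5.
By the law of total expectation,
E[Z] = (1/5)·(6) + (4/5)·(31/5) = 154/25.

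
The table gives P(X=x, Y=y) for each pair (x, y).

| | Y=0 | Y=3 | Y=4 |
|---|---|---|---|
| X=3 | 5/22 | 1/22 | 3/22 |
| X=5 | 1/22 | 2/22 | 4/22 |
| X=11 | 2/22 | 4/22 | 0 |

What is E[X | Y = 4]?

P(Y = 4) = 7/22.
Σ X·P over the event = 3·(3/22) + 5·(4/22) = 29/22.
E[X | Y = 4] = (29/22) / (7/22) = 29/7.

29/7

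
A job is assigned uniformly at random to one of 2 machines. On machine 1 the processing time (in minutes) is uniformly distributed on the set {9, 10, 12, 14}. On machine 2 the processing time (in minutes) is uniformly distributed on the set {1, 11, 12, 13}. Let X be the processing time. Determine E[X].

E[X | machine 1] = (9+10+12+14)/4 = 45/4.
E[X | machine 2] = (1+11+12+13)/4 = 37/4.
E[X] = (1/2)·(45/4) + (1/2)·(37/4) = 41/4.

41/4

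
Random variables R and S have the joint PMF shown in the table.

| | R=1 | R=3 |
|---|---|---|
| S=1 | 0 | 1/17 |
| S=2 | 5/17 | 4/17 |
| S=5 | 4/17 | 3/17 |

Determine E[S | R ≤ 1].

10/3

P(R ≤ 1) = 9/17.
Σ S·P over the event = 2·(5/17) + 5·(4/17) = 30/17.
E[S | R ≤ 1] = (30/17) / (9/17) = 10/3.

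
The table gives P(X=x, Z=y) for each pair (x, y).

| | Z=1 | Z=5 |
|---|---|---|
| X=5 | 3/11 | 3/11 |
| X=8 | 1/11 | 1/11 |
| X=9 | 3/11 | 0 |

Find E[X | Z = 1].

50/7

P(Z = 1) = 7/11.
Σ X·P over the event = 5·(3/11) + 8·(1/11) + 9·(3/11) = 50/11.
E[X | Z = 1] = (50/11) / (7/11) = 50/7.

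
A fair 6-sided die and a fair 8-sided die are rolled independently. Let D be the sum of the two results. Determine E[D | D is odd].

8

P(D is odd) = 1/2.
Σ over the event: 3·1/24 + 5·1/12 + 7·1/8 + 9·1/8 + 11·1/12 + 13·1/24 = 4.
E[D | D is odd] = (4) / (1/2) = 8.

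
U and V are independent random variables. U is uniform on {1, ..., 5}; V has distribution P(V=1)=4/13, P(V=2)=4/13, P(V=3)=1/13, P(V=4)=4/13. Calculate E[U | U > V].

133/34

P(U > V) = 34/65.
Summing U·P(x,y) over outcomes with U > V gives 133/65.
E[U | U > V] = (133/65) / (34/65) = 133/34.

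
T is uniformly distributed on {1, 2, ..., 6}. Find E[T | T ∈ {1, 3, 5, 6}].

P(T ∈ {1, 3, 5, 6}) = 2/3.
Σ over the event: 1·1/6 + 3·1/6 + 5·1/6 + 6·1/6 = 5/2.
E[T | T ∈ {1, 3, 5, 6}] = (5/2) / (2/3) = 15/4.

15/4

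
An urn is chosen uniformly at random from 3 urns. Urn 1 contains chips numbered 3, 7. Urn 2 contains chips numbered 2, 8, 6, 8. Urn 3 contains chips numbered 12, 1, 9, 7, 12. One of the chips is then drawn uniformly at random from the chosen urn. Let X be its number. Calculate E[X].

E[X | urn 1] = (3+7)/2 = 5.
E[X | urn 2] = (2+8+6+8)/4 = 6.
E[X | urn 3] = (12+1+9+7+12)/5 = 41/5.
E[X] = (1/3)·(5) + (1/3)·(6) + (1/3)·(41/5) = 32/5.

32/5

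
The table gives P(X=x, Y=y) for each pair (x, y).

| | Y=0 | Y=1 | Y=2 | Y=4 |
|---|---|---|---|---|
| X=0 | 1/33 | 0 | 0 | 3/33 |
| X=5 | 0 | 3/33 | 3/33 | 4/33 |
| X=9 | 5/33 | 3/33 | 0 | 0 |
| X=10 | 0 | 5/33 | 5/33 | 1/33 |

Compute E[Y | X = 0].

P(X = 0) = 4/33.
Σ Y·P over the event = 0·(1/33) + 4·(3/33) = 4/11.
E[Y | X = 0] = (4/11) / (4/33) = 3.

3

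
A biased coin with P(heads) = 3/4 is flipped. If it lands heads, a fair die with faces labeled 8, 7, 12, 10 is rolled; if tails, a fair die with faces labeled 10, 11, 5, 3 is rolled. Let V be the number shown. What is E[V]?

35/4

E[V | heads] = (8+7+12+10)/4 = 37/4.
E[V | tails] = (10+11+5+3)/4 = 29/4.
E[V] = (3/4)·(37/4) + (1/4)·(29/4) = 35/4.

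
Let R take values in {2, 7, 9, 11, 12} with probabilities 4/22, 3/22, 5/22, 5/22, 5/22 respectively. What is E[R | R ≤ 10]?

37/6

P(R ≤ 10) = 6/11.
Σ over the event: 2·2/11 + 7·3/22 + 9·5/22 = 37/11.
E[R | R ≤ 10] = (37/11) / (6/11) = 37/6.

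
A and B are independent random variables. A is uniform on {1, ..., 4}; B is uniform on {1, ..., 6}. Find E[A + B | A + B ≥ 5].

P(A + B ≥ 5) = 3/4.
Summing (A+B)·P(x,y) over outcomes with A + B ≥ 5 gives 31/6.
E[A + B | A + B ≥ 5] = (31/6) / (3/4) = 62/9.

62/9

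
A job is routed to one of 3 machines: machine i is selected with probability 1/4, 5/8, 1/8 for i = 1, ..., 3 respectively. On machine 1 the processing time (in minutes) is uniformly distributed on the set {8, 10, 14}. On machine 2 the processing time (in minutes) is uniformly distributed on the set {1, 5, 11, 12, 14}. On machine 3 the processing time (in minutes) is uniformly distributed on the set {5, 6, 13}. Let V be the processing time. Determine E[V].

E[V | machine 1] = (8+10+14)/3 = 32/3.
E[V | machine 2] = (1+5+11+12+14)/5 = 43/5.
E[V | machine 3] = (5+6+13)/3 = 8.
By the law of total expectation,
E[V] = (1/4)·(32/3) + (5/8)·(43/5) + (1/8)·(8) = 217/24.

217/24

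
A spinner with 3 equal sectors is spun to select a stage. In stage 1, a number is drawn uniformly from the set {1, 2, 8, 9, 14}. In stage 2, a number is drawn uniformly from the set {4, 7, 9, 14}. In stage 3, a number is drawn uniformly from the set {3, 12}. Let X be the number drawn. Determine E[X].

38/5

E[X | stage 1] = (1+2+8+9+14)/5 = 34/5.
E[X | stage 2] = (4+7+9+14)/4 = 17/2.
E[X | stage 3] = (3+12)/2 = 15/2.
By the law of total expectation,
E[X] = (1/3)·(34/5) + (1/3)·(17/2) + (1/3)·(15/2) = 38/5.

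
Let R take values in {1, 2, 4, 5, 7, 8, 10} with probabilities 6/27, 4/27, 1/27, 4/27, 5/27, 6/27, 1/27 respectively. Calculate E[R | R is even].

35/6

P(R is even) = 4/9.
Σ over the event: 2·4/27 + 4·1/27 + 8·2/9 + 10·1/27 = 70/27.
E[R | R is even] = (70/27) / (4/9) = 35/6.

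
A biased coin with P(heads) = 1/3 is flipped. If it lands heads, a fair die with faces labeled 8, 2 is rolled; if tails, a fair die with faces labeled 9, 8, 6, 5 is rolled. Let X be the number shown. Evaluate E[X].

E[X | heads] = (8+2)/2 = 5.
E[X | tails] = (9+8+6+5)/4 = 7.
E[X] = (1/3)·(5) + (2/3)·(7) = 19/3.

19/3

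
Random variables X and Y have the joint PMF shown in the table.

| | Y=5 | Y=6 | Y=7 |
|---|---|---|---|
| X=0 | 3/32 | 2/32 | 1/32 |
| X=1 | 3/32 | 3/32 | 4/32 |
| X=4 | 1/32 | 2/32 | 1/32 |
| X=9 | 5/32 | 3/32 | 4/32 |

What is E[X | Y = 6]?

P(Y = 6) = 5/16.
Summing X·P(X=x,Y=y) over the conditioning event gives 19/16.
E[X | Y = 6] = (19/16) / (5/16) = 19/5.

19/5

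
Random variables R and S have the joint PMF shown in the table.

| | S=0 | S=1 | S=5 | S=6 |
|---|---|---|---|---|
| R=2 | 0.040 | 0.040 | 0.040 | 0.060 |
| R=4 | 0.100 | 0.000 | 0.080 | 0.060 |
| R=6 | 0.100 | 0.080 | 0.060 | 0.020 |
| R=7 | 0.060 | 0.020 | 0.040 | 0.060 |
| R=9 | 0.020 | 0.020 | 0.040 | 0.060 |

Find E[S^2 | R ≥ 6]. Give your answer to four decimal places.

P(R ≥ 6) = 0.580.
Summing S^2·P(R=x,S=y) over the conditioning event gives 8.660.
E[S^2 | R ≥ 6] = (8.660) / (0.580) = 14.9310.

14.9310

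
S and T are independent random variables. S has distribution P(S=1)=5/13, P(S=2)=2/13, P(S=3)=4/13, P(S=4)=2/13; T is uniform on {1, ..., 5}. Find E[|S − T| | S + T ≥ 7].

11/8

P(S + T ≥ 7) = 16/65.
Summing |S−T|·P(x,y) over outcomes with S + T ≥ 7 gives 22/65.
E[|S − T| | S + T ≥ 7] = (22/65) / (16/65) = 11/8.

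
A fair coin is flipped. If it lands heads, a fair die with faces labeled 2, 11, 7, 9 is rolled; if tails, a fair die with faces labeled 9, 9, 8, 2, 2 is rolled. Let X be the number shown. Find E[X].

53/8

E[X | heads] = (2+11+7+9)/4 = 29/4.
E[X | tails] = (9+9+8+2+2)/5 = 6.
By the law of total expectation,
E[X] = (1/2)·(29/4) + (1/2)·(6) = 53/8.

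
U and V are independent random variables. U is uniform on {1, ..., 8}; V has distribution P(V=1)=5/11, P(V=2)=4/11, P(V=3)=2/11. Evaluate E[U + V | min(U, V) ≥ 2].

P(min(U, V) ≥ 2) = 21/44.
Summing (U+V)·P(x,y) over outcomes with min(U, V) ≥ 2 gives 7/2.
E[U + V | min(U, V) ≥ 2] = (7/2) / (21/44) = 22/3.

22/3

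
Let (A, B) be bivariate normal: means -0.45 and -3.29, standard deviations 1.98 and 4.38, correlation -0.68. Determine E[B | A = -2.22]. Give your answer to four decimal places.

-0.6275

The regression of B on A has slope ρ·σ_B/σ_A and passes through (μ_A, μ_B).
E[B | A=-2.22] = -3.29 + (-0.68)·(4.38/1.98)·(-2.22 − (-0.45)) = -3.29 + (-1.50424)·(-1.77) = -0.6275.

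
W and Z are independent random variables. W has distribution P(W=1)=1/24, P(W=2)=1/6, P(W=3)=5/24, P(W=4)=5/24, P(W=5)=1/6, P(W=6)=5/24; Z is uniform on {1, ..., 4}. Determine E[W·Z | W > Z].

673/65

P(W > Z) = 65/96.
Summing WZ·P(x,y) over outcomes with W > Z gives 673/96.
E[W·Z | W > Z] = (673/96) / (65/96) = 673/65.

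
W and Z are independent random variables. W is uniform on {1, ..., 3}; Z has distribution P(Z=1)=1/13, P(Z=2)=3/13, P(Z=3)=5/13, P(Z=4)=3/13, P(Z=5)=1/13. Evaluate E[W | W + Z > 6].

14/5

P(W + Z > 6) = 5/39.
Summing W·P(x,y) over outcomes with W + Z > 6 gives 14/39.
E[W | W + Z > 6] = (14/39) / (5/39) = 14/5.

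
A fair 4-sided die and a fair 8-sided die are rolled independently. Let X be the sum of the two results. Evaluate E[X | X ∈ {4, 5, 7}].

P(X ∈ {4, 5, 7}) = 11/32.
Σ over the event: 4·3/32 + 5·1/8 + 7·1/8 = 15/8.
E[X | X ∈ {4, 5, 7}] = (15/8) / (11/32) = 60/11.

60/11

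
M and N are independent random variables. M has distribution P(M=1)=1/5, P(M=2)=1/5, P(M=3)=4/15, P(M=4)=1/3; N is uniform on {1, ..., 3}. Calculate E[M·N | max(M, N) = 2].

P(max(M, N) = 2) = 1/5.
Summing MN·P(x,y) over outcomes with max(M, N) = 2 gives 8/15.
E[M·N | max(M, N) = 2] = (8/15) / (1/5) = 8/3.

8/3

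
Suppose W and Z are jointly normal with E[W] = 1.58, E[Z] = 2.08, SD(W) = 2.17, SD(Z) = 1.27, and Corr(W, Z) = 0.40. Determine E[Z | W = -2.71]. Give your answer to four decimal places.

E[Z | W=x] = μ_Z + ρ(σ_Z/σ_W)(x − μ_W) for jointly normal variables.
E[Z | W=-2.71] = 2.08 + (0.40)·(1.27/2.17)·(-2.71 − (1.58)) = 2.08 + (0.2341)·(-4.29) = 1.0757.

1.0757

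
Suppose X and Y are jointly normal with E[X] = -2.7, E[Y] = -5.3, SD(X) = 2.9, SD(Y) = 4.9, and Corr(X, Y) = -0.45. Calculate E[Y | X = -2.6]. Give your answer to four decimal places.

-5.3760

For a bivariate normal, E[Y | X=x] = μ_Y + ρ·(σ_Y/σ_X)·(x − μ_X).
E[Y | X=-2.6] = -5.3 + (-0.45)·(4.9/2.9)·(-2.6 − (-2.7)) = -5.3 + (-0.76034)·(0.1) = -5.3760.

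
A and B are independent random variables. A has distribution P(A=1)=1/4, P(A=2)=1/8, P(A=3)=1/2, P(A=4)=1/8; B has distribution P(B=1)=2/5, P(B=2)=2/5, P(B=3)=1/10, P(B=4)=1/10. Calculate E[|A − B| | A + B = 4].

18/11

P(A + B = 4) = 11/40.
Summing |A−B|·P(x,y) over outcomes with A + B = 4 gives 9/20.
E[|A − B| | A + B = 4] = (9/20) / (11/40) = 18/11.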